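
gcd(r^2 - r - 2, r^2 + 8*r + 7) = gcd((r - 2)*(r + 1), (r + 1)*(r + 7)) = r + 1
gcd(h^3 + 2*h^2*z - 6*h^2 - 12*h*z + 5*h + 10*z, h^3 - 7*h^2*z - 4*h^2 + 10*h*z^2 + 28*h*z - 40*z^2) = 1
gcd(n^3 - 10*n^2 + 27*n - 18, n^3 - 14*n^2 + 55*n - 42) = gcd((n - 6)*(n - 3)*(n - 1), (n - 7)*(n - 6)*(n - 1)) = n^2 - 7*n + 6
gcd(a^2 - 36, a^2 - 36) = a^2 - 36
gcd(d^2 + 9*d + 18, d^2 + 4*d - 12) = d + 6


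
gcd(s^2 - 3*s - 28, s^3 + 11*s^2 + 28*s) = s + 4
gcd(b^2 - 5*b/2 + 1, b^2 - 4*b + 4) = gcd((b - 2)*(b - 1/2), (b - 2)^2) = b - 2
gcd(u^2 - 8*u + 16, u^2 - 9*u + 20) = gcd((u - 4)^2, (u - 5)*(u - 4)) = u - 4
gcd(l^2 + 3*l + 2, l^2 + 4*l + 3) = l + 1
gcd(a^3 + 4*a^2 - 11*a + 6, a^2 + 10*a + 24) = a + 6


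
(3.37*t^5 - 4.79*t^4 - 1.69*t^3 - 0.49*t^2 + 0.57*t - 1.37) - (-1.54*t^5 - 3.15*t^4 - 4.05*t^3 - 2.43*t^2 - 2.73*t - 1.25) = 4.91*t^5 - 1.64*t^4 + 2.36*t^3 + 1.94*t^2 + 3.3*t - 0.12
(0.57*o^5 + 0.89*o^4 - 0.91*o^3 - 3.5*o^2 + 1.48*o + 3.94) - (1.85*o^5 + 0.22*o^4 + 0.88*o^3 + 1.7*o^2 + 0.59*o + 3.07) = -1.28*o^5 + 0.67*o^4 - 1.79*o^3 - 5.2*o^2 + 0.89*o + 0.87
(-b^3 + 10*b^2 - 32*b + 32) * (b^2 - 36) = -b^5 + 10*b^4 + 4*b^3 - 328*b^2 + 1152*b - 1152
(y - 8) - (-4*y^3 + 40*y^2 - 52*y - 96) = 4*y^3 - 40*y^2 + 53*y + 88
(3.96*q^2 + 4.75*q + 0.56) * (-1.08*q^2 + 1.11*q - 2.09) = -4.2768*q^4 - 0.734400000000001*q^3 - 3.6087*q^2 - 9.3059*q - 1.1704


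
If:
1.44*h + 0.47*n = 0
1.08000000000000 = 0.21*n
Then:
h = -1.68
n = 5.14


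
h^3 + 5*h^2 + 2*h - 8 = (h - 1)*(h + 2)*(h + 4)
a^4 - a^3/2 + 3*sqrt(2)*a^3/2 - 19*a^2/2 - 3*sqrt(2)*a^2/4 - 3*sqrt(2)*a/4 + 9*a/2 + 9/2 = (a - 1)*(a + 1/2)*(a - 3*sqrt(2)/2)*(a + 3*sqrt(2))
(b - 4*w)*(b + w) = b^2 - 3*b*w - 4*w^2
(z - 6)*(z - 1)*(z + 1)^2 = z^4 - 5*z^3 - 7*z^2 + 5*z + 6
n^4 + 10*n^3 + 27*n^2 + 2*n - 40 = (n - 1)*(n + 2)*(n + 4)*(n + 5)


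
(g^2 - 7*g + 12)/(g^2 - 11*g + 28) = (g - 3)/(g - 7)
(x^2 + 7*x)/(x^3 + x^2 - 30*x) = (x + 7)/(x^2 + x - 30)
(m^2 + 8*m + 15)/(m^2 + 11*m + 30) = (m + 3)/(m + 6)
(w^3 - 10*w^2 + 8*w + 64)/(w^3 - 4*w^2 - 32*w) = (w^2 - 2*w - 8)/(w*(w + 4))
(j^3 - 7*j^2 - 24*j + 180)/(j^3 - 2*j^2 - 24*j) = (j^2 - j - 30)/(j*(j + 4))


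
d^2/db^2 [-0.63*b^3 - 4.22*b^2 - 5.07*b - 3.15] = -3.78*b - 8.44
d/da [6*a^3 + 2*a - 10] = 18*a^2 + 2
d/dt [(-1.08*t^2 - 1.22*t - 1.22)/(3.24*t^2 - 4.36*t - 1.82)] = (8.6616*t^2 + 11.8368*t - 3.0988)/(10.4976*t^4 - 28.2528*t^3 + 7.216*t^2 + 15.8704*t + 3.3124)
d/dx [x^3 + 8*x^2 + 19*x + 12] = 3*x^2 + 16*x + 19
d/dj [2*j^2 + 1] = 4*j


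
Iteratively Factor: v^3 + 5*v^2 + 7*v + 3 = (v + 1)*(v^2 + 4*v + 3) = (v + 1)*(v + 3)*(v + 1)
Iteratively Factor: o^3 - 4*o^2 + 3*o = (o - 1)*(o^2 - 3*o) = (o - 3)*(o - 1)*(o)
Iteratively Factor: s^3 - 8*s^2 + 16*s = (s - 4)*(s^2 - 4*s) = s*(s - 4)*(s - 4)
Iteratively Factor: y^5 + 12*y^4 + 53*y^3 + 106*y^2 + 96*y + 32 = (y + 4)*(y^4 + 8*y^3 + 21*y^2 + 22*y + 8) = (y + 4)^2*(y^3 + 4*y^2 + 5*y + 2) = (y + 1)*(y + 4)^2*(y^2 + 3*y + 2) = (y + 1)*(y + 2)*(y + 4)^2*(y + 1)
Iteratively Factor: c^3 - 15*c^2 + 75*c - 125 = (c - 5)*(c^2 - 10*c + 25) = (c - 5)^2*(c - 5)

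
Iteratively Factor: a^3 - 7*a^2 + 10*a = (a - 5)*(a^2 - 2*a) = a*(a - 5)*(a - 2)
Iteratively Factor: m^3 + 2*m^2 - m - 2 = (m - 1)*(m^2 + 3*m + 2) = (m - 1)*(m + 2)*(m + 1)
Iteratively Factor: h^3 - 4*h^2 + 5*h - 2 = (h - 1)*(h^2 - 3*h + 2) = (h - 1)^2*(h - 2)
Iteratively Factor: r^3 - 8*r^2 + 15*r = (r)*(r^2 - 8*r + 15) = r*(r - 5)*(r - 3)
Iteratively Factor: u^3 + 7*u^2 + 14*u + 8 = (u + 4)*(u^2 + 3*u + 2) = (u + 1)*(u + 4)*(u + 2)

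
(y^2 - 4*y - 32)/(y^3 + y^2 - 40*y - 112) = (y - 8)/(y^2 - 3*y - 28)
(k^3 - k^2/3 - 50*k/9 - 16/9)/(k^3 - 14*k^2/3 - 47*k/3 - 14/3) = (k - 8/3)/(k - 7)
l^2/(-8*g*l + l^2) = -l/(8*g - l)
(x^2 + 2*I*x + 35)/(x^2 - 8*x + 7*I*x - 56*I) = (x - 5*I)/(x - 8)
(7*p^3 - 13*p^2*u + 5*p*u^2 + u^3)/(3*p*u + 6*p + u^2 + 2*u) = (7*p^3 - 13*p^2*u + 5*p*u^2 + u^3)/(3*p*u + 6*p + u^2 + 2*u)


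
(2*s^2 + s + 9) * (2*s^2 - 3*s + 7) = 4*s^4 - 4*s^3 + 29*s^2 - 20*s + 63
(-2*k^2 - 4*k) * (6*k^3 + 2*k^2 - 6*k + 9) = -12*k^5 - 28*k^4 + 4*k^3 + 6*k^2 - 36*k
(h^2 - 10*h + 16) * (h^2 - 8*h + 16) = h^4 - 18*h^3 + 112*h^2 - 288*h + 256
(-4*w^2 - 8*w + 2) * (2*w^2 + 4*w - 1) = -8*w^4 - 32*w^3 - 24*w^2 + 16*w - 2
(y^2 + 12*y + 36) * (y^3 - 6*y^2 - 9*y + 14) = y^5 + 6*y^4 - 45*y^3 - 310*y^2 - 156*y + 504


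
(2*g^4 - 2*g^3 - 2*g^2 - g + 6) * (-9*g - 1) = -18*g^5 + 16*g^4 + 20*g^3 + 11*g^2 - 53*g - 6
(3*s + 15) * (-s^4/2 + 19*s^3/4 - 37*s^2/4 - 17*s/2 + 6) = -3*s^5/2 + 27*s^4/4 + 87*s^3/2 - 657*s^2/4 - 219*s/2 + 90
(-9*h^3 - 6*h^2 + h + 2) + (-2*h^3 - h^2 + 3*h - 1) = -11*h^3 - 7*h^2 + 4*h + 1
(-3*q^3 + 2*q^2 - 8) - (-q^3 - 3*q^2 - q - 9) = -2*q^3 + 5*q^2 + q + 1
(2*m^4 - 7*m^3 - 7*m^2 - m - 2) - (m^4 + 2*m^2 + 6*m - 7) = m^4 - 7*m^3 - 9*m^2 - 7*m + 5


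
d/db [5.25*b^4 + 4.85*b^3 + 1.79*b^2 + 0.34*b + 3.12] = 21.0*b^3 + 14.55*b^2 + 3.58*b + 0.34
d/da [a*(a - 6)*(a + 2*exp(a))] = 2*a^2*exp(a) + 3*a^2 - 8*a*exp(a) - 12*a - 12*exp(a)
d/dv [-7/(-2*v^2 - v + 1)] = 7*(-4*v - 1)/(2*v^2 + v - 1)^2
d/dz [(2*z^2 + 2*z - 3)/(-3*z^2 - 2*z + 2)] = 2*(z^2 - 5*z - 1)/(9*z^4 + 12*z^3 - 8*z^2 - 8*z + 4)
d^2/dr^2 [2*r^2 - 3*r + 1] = 4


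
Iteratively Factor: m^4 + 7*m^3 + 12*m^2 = (m + 4)*(m^3 + 3*m^2) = m*(m + 4)*(m^2 + 3*m) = m*(m + 3)*(m + 4)*(m)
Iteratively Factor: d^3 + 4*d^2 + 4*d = (d + 2)*(d^2 + 2*d) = (d + 2)^2*(d)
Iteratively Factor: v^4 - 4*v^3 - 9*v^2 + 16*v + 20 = (v + 1)*(v^3 - 5*v^2 - 4*v + 20) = (v + 1)*(v + 2)*(v^2 - 7*v + 10) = (v - 2)*(v + 1)*(v + 2)*(v - 5)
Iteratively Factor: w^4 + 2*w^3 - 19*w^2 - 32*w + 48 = (w - 1)*(w^3 + 3*w^2 - 16*w - 48) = (w - 4)*(w - 1)*(w^2 + 7*w + 12) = (w - 4)*(w - 1)*(w + 3)*(w + 4)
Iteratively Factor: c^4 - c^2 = (c - 1)*(c^3 + c^2) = (c - 1)*(c + 1)*(c^2) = c*(c - 1)*(c + 1)*(c)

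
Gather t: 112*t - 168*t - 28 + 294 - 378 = -56*t - 112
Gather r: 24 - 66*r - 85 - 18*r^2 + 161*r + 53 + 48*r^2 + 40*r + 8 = 30*r^2 + 135*r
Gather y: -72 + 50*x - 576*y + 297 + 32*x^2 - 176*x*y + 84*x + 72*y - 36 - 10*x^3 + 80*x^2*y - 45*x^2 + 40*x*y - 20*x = -10*x^3 - 13*x^2 + 114*x + y*(80*x^2 - 136*x - 504) + 189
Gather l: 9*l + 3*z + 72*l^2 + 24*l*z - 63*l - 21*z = 72*l^2 + l*(24*z - 54) - 18*z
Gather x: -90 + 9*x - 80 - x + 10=8*x - 160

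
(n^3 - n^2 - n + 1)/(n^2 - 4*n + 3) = (n^2 - 1)/(n - 3)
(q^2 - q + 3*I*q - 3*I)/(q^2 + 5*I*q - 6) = (q - 1)/(q + 2*I)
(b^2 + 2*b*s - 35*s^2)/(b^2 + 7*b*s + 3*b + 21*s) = (b - 5*s)/(b + 3)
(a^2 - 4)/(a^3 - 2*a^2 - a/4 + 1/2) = 4*(a + 2)/(4*a^2 - 1)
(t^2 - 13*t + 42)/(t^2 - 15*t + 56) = (t - 6)/(t - 8)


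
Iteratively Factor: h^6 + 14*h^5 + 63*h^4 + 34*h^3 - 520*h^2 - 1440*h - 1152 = (h + 4)*(h^5 + 10*h^4 + 23*h^3 - 58*h^2 - 288*h - 288) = (h + 4)^2*(h^4 + 6*h^3 - h^2 - 54*h - 72) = (h + 4)^3*(h^3 + 2*h^2 - 9*h - 18) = (h + 3)*(h + 4)^3*(h^2 - h - 6) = (h + 2)*(h + 3)*(h + 4)^3*(h - 3)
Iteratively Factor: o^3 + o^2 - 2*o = (o)*(o^2 + o - 2) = o*(o + 2)*(o - 1)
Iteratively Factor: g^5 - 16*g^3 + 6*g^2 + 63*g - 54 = (g - 1)*(g^4 + g^3 - 15*g^2 - 9*g + 54) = (g - 2)*(g - 1)*(g^3 + 3*g^2 - 9*g - 27) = (g - 2)*(g - 1)*(g + 3)*(g^2 - 9) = (g - 3)*(g - 2)*(g - 1)*(g + 3)*(g + 3)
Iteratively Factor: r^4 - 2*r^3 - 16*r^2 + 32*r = (r - 4)*(r^3 + 2*r^2 - 8*r) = r*(r - 4)*(r^2 + 2*r - 8) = r*(r - 4)*(r - 2)*(r + 4)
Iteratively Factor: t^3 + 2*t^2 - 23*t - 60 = (t + 4)*(t^2 - 2*t - 15) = (t - 5)*(t + 4)*(t + 3)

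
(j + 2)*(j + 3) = j^2 + 5*j + 6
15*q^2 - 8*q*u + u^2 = (-5*q + u)*(-3*q + u)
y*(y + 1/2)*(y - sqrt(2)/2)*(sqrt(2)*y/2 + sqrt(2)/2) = sqrt(2)*y^4/2 - y^3/2 + 3*sqrt(2)*y^3/4 - 3*y^2/4 + sqrt(2)*y^2/4 - y/4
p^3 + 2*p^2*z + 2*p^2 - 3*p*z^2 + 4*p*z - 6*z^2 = (p + 2)*(p - z)*(p + 3*z)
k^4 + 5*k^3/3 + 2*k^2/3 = k^2*(k + 2/3)*(k + 1)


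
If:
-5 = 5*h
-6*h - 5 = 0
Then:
No Solution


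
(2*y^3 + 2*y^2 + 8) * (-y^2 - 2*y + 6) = -2*y^5 - 6*y^4 + 8*y^3 + 4*y^2 - 16*y + 48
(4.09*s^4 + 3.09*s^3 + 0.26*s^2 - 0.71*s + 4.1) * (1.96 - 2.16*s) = -8.8344*s^5 + 1.342*s^4 + 5.4948*s^3 + 2.0432*s^2 - 10.2476*s + 8.036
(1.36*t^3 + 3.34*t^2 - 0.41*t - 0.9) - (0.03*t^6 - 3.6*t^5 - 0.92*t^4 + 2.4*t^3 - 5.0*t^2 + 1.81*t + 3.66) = -0.03*t^6 + 3.6*t^5 + 0.92*t^4 - 1.04*t^3 + 8.34*t^2 - 2.22*t - 4.56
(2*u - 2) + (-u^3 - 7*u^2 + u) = -u^3 - 7*u^2 + 3*u - 2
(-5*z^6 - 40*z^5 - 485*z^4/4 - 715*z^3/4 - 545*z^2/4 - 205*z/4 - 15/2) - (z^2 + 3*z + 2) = -5*z^6 - 40*z^5 - 485*z^4/4 - 715*z^3/4 - 549*z^2/4 - 217*z/4 - 19/2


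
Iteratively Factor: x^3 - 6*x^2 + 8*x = (x - 4)*(x^2 - 2*x) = x*(x - 4)*(x - 2)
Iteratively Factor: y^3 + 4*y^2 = (y + 4)*(y^2) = y*(y + 4)*(y)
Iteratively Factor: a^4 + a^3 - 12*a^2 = (a)*(a^3 + a^2 - 12*a) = a*(a + 4)*(a^2 - 3*a) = a^2*(a + 4)*(a - 3)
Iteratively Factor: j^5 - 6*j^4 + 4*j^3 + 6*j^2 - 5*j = (j)*(j^4 - 6*j^3 + 4*j^2 + 6*j - 5) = j*(j + 1)*(j^3 - 7*j^2 + 11*j - 5) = j*(j - 1)*(j + 1)*(j^2 - 6*j + 5) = j*(j - 5)*(j - 1)*(j + 1)*(j - 1)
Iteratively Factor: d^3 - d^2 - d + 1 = (d - 1)*(d^2 - 1) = (d - 1)*(d + 1)*(d - 1)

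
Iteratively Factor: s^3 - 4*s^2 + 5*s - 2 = (s - 2)*(s^2 - 2*s + 1) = (s - 2)*(s - 1)*(s - 1)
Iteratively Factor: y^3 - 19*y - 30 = (y + 2)*(y^2 - 2*y - 15) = (y - 5)*(y + 2)*(y + 3)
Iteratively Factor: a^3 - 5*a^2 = (a - 5)*(a^2) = a*(a - 5)*(a)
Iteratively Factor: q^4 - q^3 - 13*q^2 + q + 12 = (q + 3)*(q^3 - 4*q^2 - q + 4) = (q - 1)*(q + 3)*(q^2 - 3*q - 4) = (q - 4)*(q - 1)*(q + 3)*(q + 1)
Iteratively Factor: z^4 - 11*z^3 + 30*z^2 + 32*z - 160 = (z - 4)*(z^3 - 7*z^2 + 2*z + 40) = (z - 4)^2*(z^2 - 3*z - 10) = (z - 5)*(z - 4)^2*(z + 2)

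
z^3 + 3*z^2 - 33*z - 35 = (z - 5)*(z + 1)*(z + 7)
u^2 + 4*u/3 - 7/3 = (u - 1)*(u + 7/3)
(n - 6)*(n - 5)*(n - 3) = n^3 - 14*n^2 + 63*n - 90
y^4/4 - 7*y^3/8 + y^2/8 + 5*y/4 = y*(y/4 + 1/4)*(y - 5/2)*(y - 2)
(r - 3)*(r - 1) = r^2 - 4*r + 3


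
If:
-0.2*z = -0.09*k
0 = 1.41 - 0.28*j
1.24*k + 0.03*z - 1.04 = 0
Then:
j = 5.04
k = 0.83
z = 0.37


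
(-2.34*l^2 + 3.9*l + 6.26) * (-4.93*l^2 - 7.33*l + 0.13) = 11.5362*l^4 - 2.0748*l^3 - 59.753*l^2 - 45.3788*l + 0.8138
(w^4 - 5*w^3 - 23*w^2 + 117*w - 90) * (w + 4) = w^5 - w^4 - 43*w^3 + 25*w^2 + 378*w - 360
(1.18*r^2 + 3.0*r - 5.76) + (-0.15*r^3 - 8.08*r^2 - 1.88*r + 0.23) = -0.15*r^3 - 6.9*r^2 + 1.12*r - 5.53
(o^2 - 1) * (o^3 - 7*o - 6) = o^5 - 8*o^3 - 6*o^2 + 7*o + 6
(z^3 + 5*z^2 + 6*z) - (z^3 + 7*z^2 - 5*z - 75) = -2*z^2 + 11*z + 75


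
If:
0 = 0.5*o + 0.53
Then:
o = -1.06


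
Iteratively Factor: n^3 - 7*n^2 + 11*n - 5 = (n - 1)*(n^2 - 6*n + 5) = (n - 1)^2*(n - 5)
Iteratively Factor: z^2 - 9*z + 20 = (z - 4)*(z - 5)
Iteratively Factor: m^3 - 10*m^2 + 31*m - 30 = (m - 3)*(m^2 - 7*m + 10) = (m - 5)*(m - 3)*(m - 2)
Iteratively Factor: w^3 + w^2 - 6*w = (w + 3)*(w^2 - 2*w) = (w - 2)*(w + 3)*(w)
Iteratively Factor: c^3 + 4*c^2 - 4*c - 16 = (c + 2)*(c^2 + 2*c - 8) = (c - 2)*(c + 2)*(c + 4)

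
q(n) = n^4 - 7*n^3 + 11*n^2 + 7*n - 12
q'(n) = 4*n^3 - 21*n^2 + 22*n + 7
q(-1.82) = 64.87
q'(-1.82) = -126.71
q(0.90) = -1.24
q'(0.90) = 12.71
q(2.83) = 1.39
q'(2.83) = -8.27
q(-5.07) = 1808.27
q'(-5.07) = -1165.64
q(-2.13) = 111.22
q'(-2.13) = -173.79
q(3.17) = -1.28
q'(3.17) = -6.87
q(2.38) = 4.68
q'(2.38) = -5.67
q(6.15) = 249.38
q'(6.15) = 278.46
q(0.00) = -12.00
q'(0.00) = 7.00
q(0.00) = -12.00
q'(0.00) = 7.00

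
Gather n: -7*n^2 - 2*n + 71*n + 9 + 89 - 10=-7*n^2 + 69*n + 88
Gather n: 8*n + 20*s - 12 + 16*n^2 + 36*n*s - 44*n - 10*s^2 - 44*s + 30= 16*n^2 + n*(36*s - 36) - 10*s^2 - 24*s + 18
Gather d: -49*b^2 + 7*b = -49*b^2 + 7*b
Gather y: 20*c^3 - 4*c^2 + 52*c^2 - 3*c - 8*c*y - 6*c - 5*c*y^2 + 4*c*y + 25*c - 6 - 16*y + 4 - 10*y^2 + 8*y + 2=20*c^3 + 48*c^2 + 16*c + y^2*(-5*c - 10) + y*(-4*c - 8)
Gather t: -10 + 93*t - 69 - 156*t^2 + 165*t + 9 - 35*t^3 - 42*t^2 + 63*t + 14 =-35*t^3 - 198*t^2 + 321*t - 56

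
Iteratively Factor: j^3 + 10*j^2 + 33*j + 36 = (j + 3)*(j^2 + 7*j + 12) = (j + 3)*(j + 4)*(j + 3)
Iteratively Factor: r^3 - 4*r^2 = (r)*(r^2 - 4*r) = r^2*(r - 4)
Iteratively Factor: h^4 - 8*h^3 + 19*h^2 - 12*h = (h)*(h^3 - 8*h^2 + 19*h - 12) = h*(h - 4)*(h^2 - 4*h + 3) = h*(h - 4)*(h - 3)*(h - 1)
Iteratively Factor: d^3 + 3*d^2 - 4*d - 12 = (d - 2)*(d^2 + 5*d + 6) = (d - 2)*(d + 3)*(d + 2)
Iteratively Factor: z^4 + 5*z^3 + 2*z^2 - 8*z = (z - 1)*(z^3 + 6*z^2 + 8*z) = (z - 1)*(z + 2)*(z^2 + 4*z) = z*(z - 1)*(z + 2)*(z + 4)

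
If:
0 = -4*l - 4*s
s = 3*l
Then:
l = 0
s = 0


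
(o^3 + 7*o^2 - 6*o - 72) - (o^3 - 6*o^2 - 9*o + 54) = 13*o^2 + 3*o - 126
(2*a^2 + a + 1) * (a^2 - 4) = 2*a^4 + a^3 - 7*a^2 - 4*a - 4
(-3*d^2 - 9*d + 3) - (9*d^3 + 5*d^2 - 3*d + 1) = -9*d^3 - 8*d^2 - 6*d + 2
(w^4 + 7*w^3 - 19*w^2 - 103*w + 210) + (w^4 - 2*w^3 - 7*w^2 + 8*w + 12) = 2*w^4 + 5*w^3 - 26*w^2 - 95*w + 222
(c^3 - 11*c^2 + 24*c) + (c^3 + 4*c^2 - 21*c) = 2*c^3 - 7*c^2 + 3*c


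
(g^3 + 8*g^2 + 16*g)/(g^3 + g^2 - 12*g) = (g + 4)/(g - 3)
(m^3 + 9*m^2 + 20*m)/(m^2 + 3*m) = (m^2 + 9*m + 20)/(m + 3)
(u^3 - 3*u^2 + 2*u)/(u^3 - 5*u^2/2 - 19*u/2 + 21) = 2*u*(u - 1)/(2*u^2 - u - 21)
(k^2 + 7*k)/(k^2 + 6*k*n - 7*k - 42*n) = k*(k + 7)/(k^2 + 6*k*n - 7*k - 42*n)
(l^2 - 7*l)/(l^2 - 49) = l/(l + 7)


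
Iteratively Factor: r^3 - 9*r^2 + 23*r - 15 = (r - 3)*(r^2 - 6*r + 5) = (r - 5)*(r - 3)*(r - 1)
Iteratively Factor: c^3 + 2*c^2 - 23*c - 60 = (c - 5)*(c^2 + 7*c + 12) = (c - 5)*(c + 3)*(c + 4)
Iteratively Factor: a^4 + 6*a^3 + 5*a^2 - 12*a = (a - 1)*(a^3 + 7*a^2 + 12*a) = a*(a - 1)*(a^2 + 7*a + 12) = a*(a - 1)*(a + 4)*(a + 3)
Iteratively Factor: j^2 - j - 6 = (j - 3)*(j + 2)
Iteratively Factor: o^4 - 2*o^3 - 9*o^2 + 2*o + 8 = (o - 1)*(o^3 - o^2 - 10*o - 8) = (o - 1)*(o + 1)*(o^2 - 2*o - 8) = (o - 4)*(o - 1)*(o + 1)*(o + 2)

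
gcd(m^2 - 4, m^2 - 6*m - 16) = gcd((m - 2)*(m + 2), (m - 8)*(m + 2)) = m + 2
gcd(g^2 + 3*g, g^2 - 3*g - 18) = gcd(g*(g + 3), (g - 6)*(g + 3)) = g + 3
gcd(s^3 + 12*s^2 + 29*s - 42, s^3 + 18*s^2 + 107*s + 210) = s^2 + 13*s + 42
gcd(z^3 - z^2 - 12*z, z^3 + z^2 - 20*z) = z^2 - 4*z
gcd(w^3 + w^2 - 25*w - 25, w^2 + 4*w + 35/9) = 1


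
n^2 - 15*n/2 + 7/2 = (n - 7)*(n - 1/2)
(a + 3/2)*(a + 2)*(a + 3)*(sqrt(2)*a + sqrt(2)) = sqrt(2)*a^4 + 15*sqrt(2)*a^3/2 + 20*sqrt(2)*a^2 + 45*sqrt(2)*a/2 + 9*sqrt(2)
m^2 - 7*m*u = m*(m - 7*u)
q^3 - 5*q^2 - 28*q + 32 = (q - 8)*(q - 1)*(q + 4)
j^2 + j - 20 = (j - 4)*(j + 5)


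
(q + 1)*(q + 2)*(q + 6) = q^3 + 9*q^2 + 20*q + 12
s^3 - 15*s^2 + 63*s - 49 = (s - 7)^2*(s - 1)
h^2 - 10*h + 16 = (h - 8)*(h - 2)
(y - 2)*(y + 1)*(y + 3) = y^3 + 2*y^2 - 5*y - 6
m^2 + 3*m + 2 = (m + 1)*(m + 2)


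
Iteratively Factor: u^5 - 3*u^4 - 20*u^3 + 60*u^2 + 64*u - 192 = (u + 2)*(u^4 - 5*u^3 - 10*u^2 + 80*u - 96) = (u + 2)*(u + 4)*(u^3 - 9*u^2 + 26*u - 24) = (u - 3)*(u + 2)*(u + 4)*(u^2 - 6*u + 8) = (u - 4)*(u - 3)*(u + 2)*(u + 4)*(u - 2)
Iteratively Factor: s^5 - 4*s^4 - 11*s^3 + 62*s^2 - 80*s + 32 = (s - 1)*(s^4 - 3*s^3 - 14*s^2 + 48*s - 32) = (s - 1)*(s + 4)*(s^3 - 7*s^2 + 14*s - 8) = (s - 1)^2*(s + 4)*(s^2 - 6*s + 8) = (s - 4)*(s - 1)^2*(s + 4)*(s - 2)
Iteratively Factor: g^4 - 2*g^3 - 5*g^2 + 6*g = (g + 2)*(g^3 - 4*g^2 + 3*g) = (g - 3)*(g + 2)*(g^2 - g) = (g - 3)*(g - 1)*(g + 2)*(g)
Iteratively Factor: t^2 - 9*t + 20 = (t - 5)*(t - 4)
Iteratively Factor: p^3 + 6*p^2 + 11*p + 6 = (p + 1)*(p^2 + 5*p + 6) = (p + 1)*(p + 2)*(p + 3)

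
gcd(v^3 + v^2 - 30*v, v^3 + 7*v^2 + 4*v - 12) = v + 6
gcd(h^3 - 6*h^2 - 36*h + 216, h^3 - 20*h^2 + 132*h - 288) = h^2 - 12*h + 36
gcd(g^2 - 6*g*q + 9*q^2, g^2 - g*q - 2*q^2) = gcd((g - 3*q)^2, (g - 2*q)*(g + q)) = 1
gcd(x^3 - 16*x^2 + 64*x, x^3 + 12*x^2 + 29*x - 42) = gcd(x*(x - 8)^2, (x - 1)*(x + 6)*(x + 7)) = 1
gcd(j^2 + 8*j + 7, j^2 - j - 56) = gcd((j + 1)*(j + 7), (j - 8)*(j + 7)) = j + 7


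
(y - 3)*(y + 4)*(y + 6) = y^3 + 7*y^2 - 6*y - 72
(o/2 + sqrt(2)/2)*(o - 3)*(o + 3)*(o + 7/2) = o^4/2 + sqrt(2)*o^3/2 + 7*o^3/4 - 9*o^2/2 + 7*sqrt(2)*o^2/4 - 63*o/4 - 9*sqrt(2)*o/2 - 63*sqrt(2)/4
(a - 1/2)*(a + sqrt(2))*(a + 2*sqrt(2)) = a^3 - a^2/2 + 3*sqrt(2)*a^2 - 3*sqrt(2)*a/2 + 4*a - 2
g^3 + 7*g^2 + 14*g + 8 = (g + 1)*(g + 2)*(g + 4)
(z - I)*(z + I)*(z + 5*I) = z^3 + 5*I*z^2 + z + 5*I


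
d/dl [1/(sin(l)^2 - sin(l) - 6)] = (1 - 2*sin(l))*cos(l)/(sin(l) + cos(l)^2 + 5)^2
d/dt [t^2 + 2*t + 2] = 2*t + 2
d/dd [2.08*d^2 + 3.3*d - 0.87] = 4.16*d + 3.3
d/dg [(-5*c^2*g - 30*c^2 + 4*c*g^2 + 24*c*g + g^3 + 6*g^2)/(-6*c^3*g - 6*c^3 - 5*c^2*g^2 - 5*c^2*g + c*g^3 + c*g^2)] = ((5*c^2 - 8*c*g - 24*c - 3*g^2 - 12*g)*(6*c^2*g + 6*c^2 + 5*c*g^2 + 5*c*g - g^3 - g^2) + (6*c^2 + 10*c*g + 5*c - 3*g^2 - 2*g)*(-5*c^2*g - 30*c^2 + 4*c*g^2 + 24*c*g + g^3 + 6*g^2))/(c*(6*c^2*g + 6*c^2 + 5*c*g^2 + 5*c*g - g^3 - g^2)^2)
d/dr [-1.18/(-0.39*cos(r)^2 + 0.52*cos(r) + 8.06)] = (0.9204*cos(r) - 0.6136)*sin(r)/(-0.39*cos(r)^2 + 0.52*cos(r) + 8.06)^2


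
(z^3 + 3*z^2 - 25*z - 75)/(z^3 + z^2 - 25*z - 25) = (z + 3)/(z + 1)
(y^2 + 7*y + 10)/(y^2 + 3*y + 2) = (y + 5)/(y + 1)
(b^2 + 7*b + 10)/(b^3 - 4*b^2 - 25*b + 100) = (b + 2)/(b^2 - 9*b + 20)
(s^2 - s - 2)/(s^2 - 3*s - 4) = (s - 2)/(s - 4)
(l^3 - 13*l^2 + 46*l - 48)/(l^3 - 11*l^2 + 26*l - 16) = (l - 3)/(l - 1)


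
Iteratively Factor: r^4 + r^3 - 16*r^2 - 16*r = (r)*(r^3 + r^2 - 16*r - 16) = r*(r + 4)*(r^2 - 3*r - 4) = r*(r - 4)*(r + 4)*(r + 1)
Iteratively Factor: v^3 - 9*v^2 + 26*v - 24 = (v - 2)*(v^2 - 7*v + 12) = (v - 4)*(v - 2)*(v - 3)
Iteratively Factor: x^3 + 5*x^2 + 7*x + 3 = (x + 1)*(x^2 + 4*x + 3) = (x + 1)^2*(x + 3)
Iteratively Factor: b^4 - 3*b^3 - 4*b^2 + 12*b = (b - 3)*(b^3 - 4*b) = (b - 3)*(b + 2)*(b^2 - 2*b) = b*(b - 3)*(b + 2)*(b - 2)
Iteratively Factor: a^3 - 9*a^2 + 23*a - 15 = (a - 1)*(a^2 - 8*a + 15) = (a - 3)*(a - 1)*(a - 5)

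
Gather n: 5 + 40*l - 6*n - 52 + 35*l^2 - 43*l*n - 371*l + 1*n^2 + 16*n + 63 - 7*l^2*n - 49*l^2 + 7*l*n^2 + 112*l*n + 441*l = -14*l^2 + 110*l + n^2*(7*l + 1) + n*(-7*l^2 + 69*l + 10) + 16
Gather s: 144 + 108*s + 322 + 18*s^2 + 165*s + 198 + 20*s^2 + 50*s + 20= 38*s^2 + 323*s + 684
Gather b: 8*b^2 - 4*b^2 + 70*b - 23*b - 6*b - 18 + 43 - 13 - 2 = 4*b^2 + 41*b + 10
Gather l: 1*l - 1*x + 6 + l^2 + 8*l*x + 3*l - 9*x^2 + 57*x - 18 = l^2 + l*(8*x + 4) - 9*x^2 + 56*x - 12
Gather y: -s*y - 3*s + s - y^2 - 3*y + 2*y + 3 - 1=-2*s - y^2 + y*(-s - 1) + 2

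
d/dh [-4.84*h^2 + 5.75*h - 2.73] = 5.75 - 9.68*h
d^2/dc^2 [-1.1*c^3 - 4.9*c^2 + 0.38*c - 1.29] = -6.6*c - 9.8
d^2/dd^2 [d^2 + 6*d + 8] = 2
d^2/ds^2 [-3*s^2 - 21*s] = -6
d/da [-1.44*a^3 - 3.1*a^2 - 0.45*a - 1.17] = -4.32*a^2 - 6.2*a - 0.45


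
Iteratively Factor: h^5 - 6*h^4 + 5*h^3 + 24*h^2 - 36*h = (h + 2)*(h^4 - 8*h^3 + 21*h^2 - 18*h) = h*(h + 2)*(h^3 - 8*h^2 + 21*h - 18) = h*(h - 2)*(h + 2)*(h^2 - 6*h + 9) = h*(h - 3)*(h - 2)*(h + 2)*(h - 3)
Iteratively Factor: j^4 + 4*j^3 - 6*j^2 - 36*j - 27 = (j + 3)*(j^3 + j^2 - 9*j - 9) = (j + 3)^2*(j^2 - 2*j - 3) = (j - 3)*(j + 3)^2*(j + 1)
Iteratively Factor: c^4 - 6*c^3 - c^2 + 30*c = (c - 3)*(c^3 - 3*c^2 - 10*c) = c*(c - 3)*(c^2 - 3*c - 10) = c*(c - 3)*(c + 2)*(c - 5)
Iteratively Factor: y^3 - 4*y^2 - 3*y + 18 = (y + 2)*(y^2 - 6*y + 9) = (y - 3)*(y + 2)*(y - 3)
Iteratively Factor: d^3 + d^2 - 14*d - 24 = (d + 2)*(d^2 - d - 12) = (d - 4)*(d + 2)*(d + 3)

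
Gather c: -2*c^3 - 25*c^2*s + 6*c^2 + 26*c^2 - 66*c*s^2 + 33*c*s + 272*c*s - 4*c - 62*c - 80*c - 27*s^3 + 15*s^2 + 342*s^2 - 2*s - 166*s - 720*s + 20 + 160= -2*c^3 + c^2*(32 - 25*s) + c*(-66*s^2 + 305*s - 146) - 27*s^3 + 357*s^2 - 888*s + 180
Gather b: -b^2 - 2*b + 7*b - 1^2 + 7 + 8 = -b^2 + 5*b + 14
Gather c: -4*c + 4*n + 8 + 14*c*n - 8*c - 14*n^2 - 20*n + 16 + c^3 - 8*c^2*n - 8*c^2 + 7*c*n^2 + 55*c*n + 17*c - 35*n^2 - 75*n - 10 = c^3 + c^2*(-8*n - 8) + c*(7*n^2 + 69*n + 5) - 49*n^2 - 91*n + 14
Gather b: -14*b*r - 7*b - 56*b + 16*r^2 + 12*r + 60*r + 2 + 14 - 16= b*(-14*r - 63) + 16*r^2 + 72*r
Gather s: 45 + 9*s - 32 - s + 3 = 8*s + 16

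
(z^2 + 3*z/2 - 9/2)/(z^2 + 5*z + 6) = (z - 3/2)/(z + 2)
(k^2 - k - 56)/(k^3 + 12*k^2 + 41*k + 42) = (k - 8)/(k^2 + 5*k + 6)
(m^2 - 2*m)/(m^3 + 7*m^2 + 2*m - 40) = m/(m^2 + 9*m + 20)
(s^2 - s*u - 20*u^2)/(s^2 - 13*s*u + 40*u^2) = (s + 4*u)/(s - 8*u)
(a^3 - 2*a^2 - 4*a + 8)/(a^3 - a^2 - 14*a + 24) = (a^2 - 4)/(a^2 + a - 12)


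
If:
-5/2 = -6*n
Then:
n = 5/12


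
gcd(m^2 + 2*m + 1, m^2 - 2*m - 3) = m + 1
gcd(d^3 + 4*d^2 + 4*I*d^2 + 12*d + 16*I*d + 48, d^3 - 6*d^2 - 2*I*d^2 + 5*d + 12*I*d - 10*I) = d - 2*I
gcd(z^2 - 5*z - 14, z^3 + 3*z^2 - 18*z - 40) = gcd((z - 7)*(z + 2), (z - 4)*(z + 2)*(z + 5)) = z + 2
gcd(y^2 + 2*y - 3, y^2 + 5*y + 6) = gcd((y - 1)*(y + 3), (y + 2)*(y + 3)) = y + 3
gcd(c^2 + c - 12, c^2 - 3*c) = c - 3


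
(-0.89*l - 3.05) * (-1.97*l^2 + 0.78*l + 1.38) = 1.7533*l^3 + 5.3143*l^2 - 3.6072*l - 4.209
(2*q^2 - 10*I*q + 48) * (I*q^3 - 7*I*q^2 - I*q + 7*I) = 2*I*q^5 + 10*q^4 - 14*I*q^4 - 70*q^3 + 46*I*q^3 - 10*q^2 - 322*I*q^2 + 70*q - 48*I*q + 336*I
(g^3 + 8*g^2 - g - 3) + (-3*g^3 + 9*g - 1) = -2*g^3 + 8*g^2 + 8*g - 4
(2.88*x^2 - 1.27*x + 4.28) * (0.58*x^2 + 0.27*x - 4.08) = 1.6704*x^4 + 0.0410000000000001*x^3 - 9.6109*x^2 + 6.3372*x - 17.4624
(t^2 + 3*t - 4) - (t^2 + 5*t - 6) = 2 - 2*t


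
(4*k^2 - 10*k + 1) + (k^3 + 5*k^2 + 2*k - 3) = k^3 + 9*k^2 - 8*k - 2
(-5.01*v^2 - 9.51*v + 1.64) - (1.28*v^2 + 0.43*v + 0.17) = -6.29*v^2 - 9.94*v + 1.47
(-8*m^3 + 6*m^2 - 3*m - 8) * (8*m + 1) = -64*m^4 + 40*m^3 - 18*m^2 - 67*m - 8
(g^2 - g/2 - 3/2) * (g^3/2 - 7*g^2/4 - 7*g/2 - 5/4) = g^5/2 - 2*g^4 - 27*g^3/8 + 25*g^2/8 + 47*g/8 + 15/8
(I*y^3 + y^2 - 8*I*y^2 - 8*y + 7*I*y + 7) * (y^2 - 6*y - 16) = I*y^5 + y^4 - 14*I*y^4 - 14*y^3 + 39*I*y^3 + 39*y^2 + 86*I*y^2 + 86*y - 112*I*y - 112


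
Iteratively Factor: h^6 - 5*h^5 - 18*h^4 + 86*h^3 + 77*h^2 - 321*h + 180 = (h + 3)*(h^5 - 8*h^4 + 6*h^3 + 68*h^2 - 127*h + 60) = (h + 3)^2*(h^4 - 11*h^3 + 39*h^2 - 49*h + 20) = (h - 5)*(h + 3)^2*(h^3 - 6*h^2 + 9*h - 4) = (h - 5)*(h - 4)*(h + 3)^2*(h^2 - 2*h + 1) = (h - 5)*(h - 4)*(h - 1)*(h + 3)^2*(h - 1)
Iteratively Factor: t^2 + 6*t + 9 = (t + 3)*(t + 3)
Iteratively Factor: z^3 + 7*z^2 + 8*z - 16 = (z + 4)*(z^2 + 3*z - 4) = (z + 4)^2*(z - 1)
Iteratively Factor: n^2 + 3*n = (n)*(n + 3)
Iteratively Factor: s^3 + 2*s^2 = (s)*(s^2 + 2*s) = s^2*(s + 2)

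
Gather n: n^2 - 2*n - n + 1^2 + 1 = n^2 - 3*n + 2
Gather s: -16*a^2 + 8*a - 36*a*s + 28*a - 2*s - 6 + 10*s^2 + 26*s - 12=-16*a^2 + 36*a + 10*s^2 + s*(24 - 36*a) - 18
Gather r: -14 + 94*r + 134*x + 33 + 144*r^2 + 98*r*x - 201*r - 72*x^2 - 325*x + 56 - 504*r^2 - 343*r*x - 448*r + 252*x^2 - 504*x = -360*r^2 + r*(-245*x - 555) + 180*x^2 - 695*x + 75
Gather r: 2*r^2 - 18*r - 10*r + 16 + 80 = 2*r^2 - 28*r + 96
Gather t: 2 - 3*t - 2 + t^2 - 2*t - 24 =t^2 - 5*t - 24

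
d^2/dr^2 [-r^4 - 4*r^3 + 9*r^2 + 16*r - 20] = -12*r^2 - 24*r + 18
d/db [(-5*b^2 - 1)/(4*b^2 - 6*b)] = (15*b^2 + 4*b - 3)/(2*b^2*(4*b^2 - 12*b + 9))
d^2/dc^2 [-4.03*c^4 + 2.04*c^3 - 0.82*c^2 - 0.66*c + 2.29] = -48.36*c^2 + 12.24*c - 1.64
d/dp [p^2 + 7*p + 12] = 2*p + 7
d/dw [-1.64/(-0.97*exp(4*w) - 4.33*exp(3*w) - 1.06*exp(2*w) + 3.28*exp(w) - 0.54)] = (-6.3632*exp(3*w) - 21.3036*exp(2*w) - 3.4768*exp(w) + 5.3792)*exp(w)/(0.97*exp(4*w) + 4.33*exp(3*w) + 1.06*exp(2*w) - 3.28*exp(w) + 0.54)^2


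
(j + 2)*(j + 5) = j^2 + 7*j + 10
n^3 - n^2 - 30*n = n*(n - 6)*(n + 5)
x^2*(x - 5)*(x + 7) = x^4 + 2*x^3 - 35*x^2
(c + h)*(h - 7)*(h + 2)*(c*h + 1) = c^2*h^3 - 5*c^2*h^2 - 14*c^2*h + c*h^4 - 5*c*h^3 - 13*c*h^2 - 5*c*h - 14*c + h^3 - 5*h^2 - 14*h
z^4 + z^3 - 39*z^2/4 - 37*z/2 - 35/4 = (z - 7/2)*(z + 1)^2*(z + 5/2)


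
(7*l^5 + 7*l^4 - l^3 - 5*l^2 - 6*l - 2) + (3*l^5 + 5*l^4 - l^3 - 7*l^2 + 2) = 10*l^5 + 12*l^4 - 2*l^3 - 12*l^2 - 6*l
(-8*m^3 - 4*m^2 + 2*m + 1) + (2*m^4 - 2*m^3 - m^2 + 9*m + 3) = 2*m^4 - 10*m^3 - 5*m^2 + 11*m + 4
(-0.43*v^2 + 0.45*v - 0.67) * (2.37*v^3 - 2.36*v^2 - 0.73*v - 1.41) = -1.0191*v^5 + 2.0813*v^4 - 2.336*v^3 + 1.859*v^2 - 0.1454*v + 0.9447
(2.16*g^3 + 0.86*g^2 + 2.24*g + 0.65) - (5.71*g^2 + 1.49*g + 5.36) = 2.16*g^3 - 4.85*g^2 + 0.75*g - 4.71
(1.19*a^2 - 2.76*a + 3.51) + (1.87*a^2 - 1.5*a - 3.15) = 3.06*a^2 - 4.26*a + 0.36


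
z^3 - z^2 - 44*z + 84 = (z - 6)*(z - 2)*(z + 7)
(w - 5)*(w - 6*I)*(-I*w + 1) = -I*w^3 - 5*w^2 + 5*I*w^2 + 25*w - 6*I*w + 30*I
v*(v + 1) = v^2 + v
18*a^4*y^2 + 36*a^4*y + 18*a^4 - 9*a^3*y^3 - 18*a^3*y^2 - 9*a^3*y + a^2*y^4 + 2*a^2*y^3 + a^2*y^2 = (-6*a + y)*(-3*a + y)*(a*y + a)^2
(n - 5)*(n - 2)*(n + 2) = n^3 - 5*n^2 - 4*n + 20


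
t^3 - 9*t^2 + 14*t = t*(t - 7)*(t - 2)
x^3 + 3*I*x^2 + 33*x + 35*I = (x - 5*I)*(x + I)*(x + 7*I)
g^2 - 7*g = g*(g - 7)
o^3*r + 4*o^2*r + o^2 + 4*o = o*(o + 4)*(o*r + 1)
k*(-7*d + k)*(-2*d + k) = 14*d^2*k - 9*d*k^2 + k^3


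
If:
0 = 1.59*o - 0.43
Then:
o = 0.27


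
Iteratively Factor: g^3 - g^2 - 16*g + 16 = (g - 1)*(g^2 - 16) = (g - 4)*(g - 1)*(g + 4)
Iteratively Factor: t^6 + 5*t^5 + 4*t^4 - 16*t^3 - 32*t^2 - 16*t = (t)*(t^5 + 5*t^4 + 4*t^3 - 16*t^2 - 32*t - 16) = t*(t + 2)*(t^4 + 3*t^3 - 2*t^2 - 12*t - 8) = t*(t + 1)*(t + 2)*(t^3 + 2*t^2 - 4*t - 8) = t*(t - 2)*(t + 1)*(t + 2)*(t^2 + 4*t + 4) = t*(t - 2)*(t + 1)*(t + 2)^2*(t + 2)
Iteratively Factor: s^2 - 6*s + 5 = (s - 5)*(s - 1)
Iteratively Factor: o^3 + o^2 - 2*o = (o - 1)*(o^2 + 2*o) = o*(o - 1)*(o + 2)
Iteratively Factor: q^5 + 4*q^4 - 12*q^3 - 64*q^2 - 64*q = (q + 4)*(q^4 - 12*q^2 - 16*q) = (q - 4)*(q + 4)*(q^3 + 4*q^2 + 4*q) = (q - 4)*(q + 2)*(q + 4)*(q^2 + 2*q) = q*(q - 4)*(q + 2)*(q + 4)*(q + 2)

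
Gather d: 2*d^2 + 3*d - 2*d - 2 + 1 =2*d^2 + d - 1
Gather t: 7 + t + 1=t + 8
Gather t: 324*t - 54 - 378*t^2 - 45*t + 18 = -378*t^2 + 279*t - 36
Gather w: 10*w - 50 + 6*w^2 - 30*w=6*w^2 - 20*w - 50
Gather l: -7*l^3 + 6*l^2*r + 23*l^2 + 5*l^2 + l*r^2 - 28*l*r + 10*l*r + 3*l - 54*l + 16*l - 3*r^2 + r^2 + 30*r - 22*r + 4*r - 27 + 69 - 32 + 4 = -7*l^3 + l^2*(6*r + 28) + l*(r^2 - 18*r - 35) - 2*r^2 + 12*r + 14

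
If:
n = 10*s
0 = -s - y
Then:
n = -10*y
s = -y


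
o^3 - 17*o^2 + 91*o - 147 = (o - 7)^2*(o - 3)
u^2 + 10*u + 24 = (u + 4)*(u + 6)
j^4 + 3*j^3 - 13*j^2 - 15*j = j*(j - 3)*(j + 1)*(j + 5)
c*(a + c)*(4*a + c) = 4*a^2*c + 5*a*c^2 + c^3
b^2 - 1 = (b - 1)*(b + 1)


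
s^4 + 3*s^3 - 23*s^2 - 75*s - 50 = (s - 5)*(s + 1)*(s + 2)*(s + 5)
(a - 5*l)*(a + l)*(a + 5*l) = a^3 + a^2*l - 25*a*l^2 - 25*l^3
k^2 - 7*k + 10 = (k - 5)*(k - 2)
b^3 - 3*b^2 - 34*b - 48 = (b - 8)*(b + 2)*(b + 3)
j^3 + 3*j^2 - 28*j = j*(j - 4)*(j + 7)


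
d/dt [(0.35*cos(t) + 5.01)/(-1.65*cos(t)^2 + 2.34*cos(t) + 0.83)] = (-0.5775*cos(t)^2 - 16.533*cos(t) + 11.4329)*sin(t)/(2.7225*cos(t)^4 - 7.722*cos(t)^3 + 2.7366*cos(t)^2 + 3.8844*cos(t) + 0.6889)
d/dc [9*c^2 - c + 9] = 18*c - 1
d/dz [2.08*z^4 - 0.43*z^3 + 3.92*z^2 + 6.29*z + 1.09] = 8.32*z^3 - 1.29*z^2 + 7.84*z + 6.29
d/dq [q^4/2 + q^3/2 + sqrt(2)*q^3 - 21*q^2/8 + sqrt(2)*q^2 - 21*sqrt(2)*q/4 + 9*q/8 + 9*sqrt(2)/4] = 2*q^3 + 3*q^2/2 + 3*sqrt(2)*q^2 - 21*q/4 + 2*sqrt(2)*q - 21*sqrt(2)/4 + 9/8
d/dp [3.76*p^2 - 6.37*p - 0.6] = 7.52*p - 6.37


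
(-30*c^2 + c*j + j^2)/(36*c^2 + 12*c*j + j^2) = (-5*c + j)/(6*c + j)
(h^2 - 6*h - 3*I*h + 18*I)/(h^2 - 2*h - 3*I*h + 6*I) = (h - 6)/(h - 2)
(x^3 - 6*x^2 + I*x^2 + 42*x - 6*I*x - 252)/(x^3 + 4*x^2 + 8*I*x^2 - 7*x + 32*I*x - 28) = (x^2 - 6*x*(1 + I) + 36*I)/(x^2 + x*(4 + I) + 4*I)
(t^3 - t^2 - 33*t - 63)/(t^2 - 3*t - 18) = (t^2 - 4*t - 21)/(t - 6)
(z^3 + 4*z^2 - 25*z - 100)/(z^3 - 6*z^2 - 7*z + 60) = (z^2 + 9*z + 20)/(z^2 - z - 12)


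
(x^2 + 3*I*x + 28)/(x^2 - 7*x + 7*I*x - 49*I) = (x - 4*I)/(x - 7)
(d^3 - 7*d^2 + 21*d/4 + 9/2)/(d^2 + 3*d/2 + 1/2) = (d^2 - 15*d/2 + 9)/(d + 1)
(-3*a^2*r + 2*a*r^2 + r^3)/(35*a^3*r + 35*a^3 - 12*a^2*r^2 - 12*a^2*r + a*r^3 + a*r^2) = r*(-3*a^2 + 2*a*r + r^2)/(a*(35*a^2*r + 35*a^2 - 12*a*r^2 - 12*a*r + r^3 + r^2))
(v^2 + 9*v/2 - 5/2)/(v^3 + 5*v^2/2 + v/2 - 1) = (v + 5)/(v^2 + 3*v + 2)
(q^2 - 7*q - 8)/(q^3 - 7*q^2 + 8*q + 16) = (q - 8)/(q^2 - 8*q + 16)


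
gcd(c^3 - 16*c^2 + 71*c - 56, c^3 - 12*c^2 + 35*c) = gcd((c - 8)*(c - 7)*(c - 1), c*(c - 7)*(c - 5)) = c - 7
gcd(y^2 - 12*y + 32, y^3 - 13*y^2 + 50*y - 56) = y - 4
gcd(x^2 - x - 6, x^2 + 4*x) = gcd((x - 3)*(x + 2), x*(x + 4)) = 1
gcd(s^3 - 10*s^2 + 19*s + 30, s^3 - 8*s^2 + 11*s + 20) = s^2 - 4*s - 5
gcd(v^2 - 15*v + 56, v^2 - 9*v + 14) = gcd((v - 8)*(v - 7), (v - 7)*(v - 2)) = v - 7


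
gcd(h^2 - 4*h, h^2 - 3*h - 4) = h - 4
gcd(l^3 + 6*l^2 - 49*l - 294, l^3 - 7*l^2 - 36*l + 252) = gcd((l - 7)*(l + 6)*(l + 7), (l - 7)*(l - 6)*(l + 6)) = l^2 - l - 42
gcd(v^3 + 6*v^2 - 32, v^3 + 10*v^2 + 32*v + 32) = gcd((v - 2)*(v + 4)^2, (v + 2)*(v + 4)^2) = v^2 + 8*v + 16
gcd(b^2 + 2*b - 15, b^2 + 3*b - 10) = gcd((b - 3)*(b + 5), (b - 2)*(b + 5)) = b + 5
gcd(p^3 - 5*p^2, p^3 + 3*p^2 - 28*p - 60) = p - 5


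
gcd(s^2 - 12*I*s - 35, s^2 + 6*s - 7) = 1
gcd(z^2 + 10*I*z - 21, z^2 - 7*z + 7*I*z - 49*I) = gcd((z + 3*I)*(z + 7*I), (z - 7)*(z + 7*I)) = z + 7*I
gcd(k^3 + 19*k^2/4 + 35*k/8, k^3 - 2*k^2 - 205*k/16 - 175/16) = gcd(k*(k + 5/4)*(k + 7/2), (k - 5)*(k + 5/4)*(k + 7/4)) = k + 5/4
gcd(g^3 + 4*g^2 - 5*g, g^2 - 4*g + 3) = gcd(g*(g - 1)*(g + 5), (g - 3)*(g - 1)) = g - 1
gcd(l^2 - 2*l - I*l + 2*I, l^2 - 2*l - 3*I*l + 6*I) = l - 2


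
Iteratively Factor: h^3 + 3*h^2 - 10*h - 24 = (h + 4)*(h^2 - h - 6) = (h + 2)*(h + 4)*(h - 3)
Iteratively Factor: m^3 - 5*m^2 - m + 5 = (m - 1)*(m^2 - 4*m - 5) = (m - 5)*(m - 1)*(m + 1)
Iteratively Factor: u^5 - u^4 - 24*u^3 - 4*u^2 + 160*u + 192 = (u - 4)*(u^4 + 3*u^3 - 12*u^2 - 52*u - 48) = (u - 4)*(u + 3)*(u^3 - 12*u - 16) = (u - 4)*(u + 2)*(u + 3)*(u^2 - 2*u - 8) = (u - 4)^2*(u + 2)*(u + 3)*(u + 2)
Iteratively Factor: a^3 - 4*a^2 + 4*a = (a - 2)*(a^2 - 2*a) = a*(a - 2)*(a - 2)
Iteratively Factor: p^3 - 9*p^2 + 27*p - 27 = (p - 3)*(p^2 - 6*p + 9) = (p - 3)^2*(p - 3)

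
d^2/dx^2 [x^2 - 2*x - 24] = 2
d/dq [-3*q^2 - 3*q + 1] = -6*q - 3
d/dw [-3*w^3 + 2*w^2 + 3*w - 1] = -9*w^2 + 4*w + 3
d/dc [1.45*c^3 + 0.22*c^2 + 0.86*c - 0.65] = 4.35*c^2 + 0.44*c + 0.86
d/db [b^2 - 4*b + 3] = 2*b - 4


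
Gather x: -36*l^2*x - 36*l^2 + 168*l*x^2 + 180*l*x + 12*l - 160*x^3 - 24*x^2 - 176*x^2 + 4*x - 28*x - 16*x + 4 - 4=-36*l^2 + 12*l - 160*x^3 + x^2*(168*l - 200) + x*(-36*l^2 + 180*l - 40)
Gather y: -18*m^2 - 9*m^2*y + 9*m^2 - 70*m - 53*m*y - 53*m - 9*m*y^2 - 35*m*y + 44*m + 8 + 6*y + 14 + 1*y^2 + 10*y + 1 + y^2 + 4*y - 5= -9*m^2 - 79*m + y^2*(2 - 9*m) + y*(-9*m^2 - 88*m + 20) + 18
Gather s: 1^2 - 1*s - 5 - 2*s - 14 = -3*s - 18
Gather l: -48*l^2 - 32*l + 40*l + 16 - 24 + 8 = -48*l^2 + 8*l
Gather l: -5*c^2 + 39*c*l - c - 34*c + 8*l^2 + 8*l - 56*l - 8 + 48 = -5*c^2 - 35*c + 8*l^2 + l*(39*c - 48) + 40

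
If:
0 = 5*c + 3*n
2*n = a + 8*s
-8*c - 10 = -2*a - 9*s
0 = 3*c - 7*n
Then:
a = 80/7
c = 0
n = 0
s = -10/7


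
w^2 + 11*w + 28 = (w + 4)*(w + 7)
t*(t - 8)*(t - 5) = t^3 - 13*t^2 + 40*t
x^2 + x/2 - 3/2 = (x - 1)*(x + 3/2)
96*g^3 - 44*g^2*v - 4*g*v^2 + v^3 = (-8*g + v)*(-2*g + v)*(6*g + v)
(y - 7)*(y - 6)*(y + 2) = y^3 - 11*y^2 + 16*y + 84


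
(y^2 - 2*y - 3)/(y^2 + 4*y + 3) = (y - 3)/(y + 3)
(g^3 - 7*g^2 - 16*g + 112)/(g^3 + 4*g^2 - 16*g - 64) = (g - 7)/(g + 4)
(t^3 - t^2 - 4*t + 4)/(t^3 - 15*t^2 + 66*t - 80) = (t^2 + t - 2)/(t^2 - 13*t + 40)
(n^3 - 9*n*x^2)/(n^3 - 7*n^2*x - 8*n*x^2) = (-n^2 + 9*x^2)/(-n^2 + 7*n*x + 8*x^2)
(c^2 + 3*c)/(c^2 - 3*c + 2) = c*(c + 3)/(c^2 - 3*c + 2)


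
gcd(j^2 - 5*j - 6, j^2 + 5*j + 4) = j + 1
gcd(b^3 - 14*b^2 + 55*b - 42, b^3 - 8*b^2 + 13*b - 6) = b^2 - 7*b + 6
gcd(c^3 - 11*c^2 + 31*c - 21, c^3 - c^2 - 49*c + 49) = c^2 - 8*c + 7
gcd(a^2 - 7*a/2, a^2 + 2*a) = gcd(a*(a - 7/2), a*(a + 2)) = a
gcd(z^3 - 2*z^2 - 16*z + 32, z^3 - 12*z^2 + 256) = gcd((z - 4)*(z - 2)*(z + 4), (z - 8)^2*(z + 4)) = z + 4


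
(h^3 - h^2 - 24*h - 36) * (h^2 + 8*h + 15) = h^5 + 7*h^4 - 17*h^3 - 243*h^2 - 648*h - 540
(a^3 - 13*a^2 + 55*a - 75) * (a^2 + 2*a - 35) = a^5 - 11*a^4 - 6*a^3 + 490*a^2 - 2075*a + 2625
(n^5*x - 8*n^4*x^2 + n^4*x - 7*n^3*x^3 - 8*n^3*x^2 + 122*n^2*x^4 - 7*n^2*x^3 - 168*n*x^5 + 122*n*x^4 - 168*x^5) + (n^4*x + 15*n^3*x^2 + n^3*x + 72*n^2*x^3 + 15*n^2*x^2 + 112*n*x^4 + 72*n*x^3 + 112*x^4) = n^5*x - 8*n^4*x^2 + 2*n^4*x - 7*n^3*x^3 + 7*n^3*x^2 + n^3*x + 122*n^2*x^4 + 65*n^2*x^3 + 15*n^2*x^2 - 168*n*x^5 + 234*n*x^4 + 72*n*x^3 - 168*x^5 + 112*x^4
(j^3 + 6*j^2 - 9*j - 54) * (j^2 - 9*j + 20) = j^5 - 3*j^4 - 43*j^3 + 147*j^2 + 306*j - 1080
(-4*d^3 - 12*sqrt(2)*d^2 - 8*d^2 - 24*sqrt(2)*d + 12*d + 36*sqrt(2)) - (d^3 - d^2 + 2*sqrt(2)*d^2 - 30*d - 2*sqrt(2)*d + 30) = -5*d^3 - 14*sqrt(2)*d^2 - 7*d^2 - 22*sqrt(2)*d + 42*d - 30 + 36*sqrt(2)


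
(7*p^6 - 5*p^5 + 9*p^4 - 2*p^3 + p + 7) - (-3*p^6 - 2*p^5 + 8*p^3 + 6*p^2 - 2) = 10*p^6 - 3*p^5 + 9*p^4 - 10*p^3 - 6*p^2 + p + 9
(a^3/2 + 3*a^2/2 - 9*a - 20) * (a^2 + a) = a^5/2 + 2*a^4 - 15*a^3/2 - 29*a^2 - 20*a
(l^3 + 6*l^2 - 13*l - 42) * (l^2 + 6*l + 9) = l^5 + 12*l^4 + 32*l^3 - 66*l^2 - 369*l - 378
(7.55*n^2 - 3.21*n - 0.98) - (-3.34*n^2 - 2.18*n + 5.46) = 10.89*n^2 - 1.03*n - 6.44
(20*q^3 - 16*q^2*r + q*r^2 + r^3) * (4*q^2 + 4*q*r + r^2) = 80*q^5 + 16*q^4*r - 40*q^3*r^2 - 8*q^2*r^3 + 5*q*r^4 + r^5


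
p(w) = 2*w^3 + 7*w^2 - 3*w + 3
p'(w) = 6*w^2 + 14*w - 3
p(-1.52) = 16.71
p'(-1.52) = -10.42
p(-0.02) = 3.06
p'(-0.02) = -3.28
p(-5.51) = -102.52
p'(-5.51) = 102.02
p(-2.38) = 22.83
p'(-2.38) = -2.33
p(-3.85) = 4.17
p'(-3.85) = 32.04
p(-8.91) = -829.25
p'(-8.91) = 348.59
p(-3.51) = 13.28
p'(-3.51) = 21.78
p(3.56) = 171.27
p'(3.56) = 122.88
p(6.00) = 669.00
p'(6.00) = 297.00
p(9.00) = 2001.00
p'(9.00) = 609.00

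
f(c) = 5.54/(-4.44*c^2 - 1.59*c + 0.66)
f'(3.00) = 0.08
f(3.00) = -0.13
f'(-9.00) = -0.00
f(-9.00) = -0.02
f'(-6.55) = -0.01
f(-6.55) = -0.03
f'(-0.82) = -30.21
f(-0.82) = -5.42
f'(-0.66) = -468.76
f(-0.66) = -24.66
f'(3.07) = 0.08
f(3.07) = -0.12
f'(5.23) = 0.02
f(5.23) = -0.04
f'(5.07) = 0.02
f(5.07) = -0.05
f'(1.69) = 0.43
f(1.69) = -0.38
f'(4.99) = 0.02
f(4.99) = -0.05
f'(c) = 5.54*(8.88*c + 1.59)/(-4.44*c^2 - 1.59*c + 0.66)^2 = (49.1952*c + 8.8086)/(4.44*c^2 + 1.59*c - 0.66)^2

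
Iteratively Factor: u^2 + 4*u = (u)*(u + 4)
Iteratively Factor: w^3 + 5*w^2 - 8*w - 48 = (w + 4)*(w^2 + w - 12) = (w - 3)*(w + 4)*(w + 4)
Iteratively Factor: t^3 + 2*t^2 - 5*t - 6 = (t - 2)*(t^2 + 4*t + 3) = (t - 2)*(t + 3)*(t + 1)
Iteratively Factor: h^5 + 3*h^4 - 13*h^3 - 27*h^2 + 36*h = (h - 3)*(h^4 + 6*h^3 + 5*h^2 - 12*h) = (h - 3)*(h + 3)*(h^3 + 3*h^2 - 4*h) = (h - 3)*(h + 3)*(h + 4)*(h^2 - h) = h*(h - 3)*(h + 3)*(h + 4)*(h - 1)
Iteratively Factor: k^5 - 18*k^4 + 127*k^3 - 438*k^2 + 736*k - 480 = (k - 3)*(k^4 - 15*k^3 + 82*k^2 - 192*k + 160) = (k - 5)*(k - 3)*(k^3 - 10*k^2 + 32*k - 32) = (k - 5)*(k - 4)*(k - 3)*(k^2 - 6*k + 8) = (k - 5)*(k - 4)*(k - 3)*(k - 2)*(k - 4)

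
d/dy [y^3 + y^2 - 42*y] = 3*y^2 + 2*y - 42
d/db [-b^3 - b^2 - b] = -3*b^2 - 2*b - 1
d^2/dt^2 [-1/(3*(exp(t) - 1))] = (exp(t) + 1)*exp(t)/(3*(1 - exp(t))^3)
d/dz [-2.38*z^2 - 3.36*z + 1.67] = -4.76*z - 3.36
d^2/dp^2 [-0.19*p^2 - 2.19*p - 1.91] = -0.380000000000000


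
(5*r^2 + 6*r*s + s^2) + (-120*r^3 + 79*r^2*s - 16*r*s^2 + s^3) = -120*r^3 + 79*r^2*s + 5*r^2 - 16*r*s^2 + 6*r*s + s^3 + s^2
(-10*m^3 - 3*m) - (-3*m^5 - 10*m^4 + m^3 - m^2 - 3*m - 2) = 3*m^5 + 10*m^4 - 11*m^3 + m^2 + 2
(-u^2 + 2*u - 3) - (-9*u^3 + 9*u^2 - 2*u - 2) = 9*u^3 - 10*u^2 + 4*u - 1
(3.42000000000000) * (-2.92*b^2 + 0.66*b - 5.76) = -9.9864*b^2 + 2.2572*b - 19.6992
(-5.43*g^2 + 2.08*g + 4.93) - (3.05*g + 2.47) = -5.43*g^2 - 0.97*g + 2.46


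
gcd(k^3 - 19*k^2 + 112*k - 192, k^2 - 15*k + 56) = k - 8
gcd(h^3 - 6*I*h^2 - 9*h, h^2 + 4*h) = h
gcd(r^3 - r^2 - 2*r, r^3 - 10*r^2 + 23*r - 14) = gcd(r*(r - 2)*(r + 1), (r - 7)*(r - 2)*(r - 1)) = r - 2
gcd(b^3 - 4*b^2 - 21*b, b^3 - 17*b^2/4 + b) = b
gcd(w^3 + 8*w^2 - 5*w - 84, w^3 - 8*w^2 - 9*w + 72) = w - 3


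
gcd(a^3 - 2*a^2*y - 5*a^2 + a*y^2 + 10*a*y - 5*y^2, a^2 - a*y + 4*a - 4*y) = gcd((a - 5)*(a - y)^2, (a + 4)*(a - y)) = -a + y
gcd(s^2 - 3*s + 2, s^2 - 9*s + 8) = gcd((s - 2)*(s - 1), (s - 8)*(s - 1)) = s - 1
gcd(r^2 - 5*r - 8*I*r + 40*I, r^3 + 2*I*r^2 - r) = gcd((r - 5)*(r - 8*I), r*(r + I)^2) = 1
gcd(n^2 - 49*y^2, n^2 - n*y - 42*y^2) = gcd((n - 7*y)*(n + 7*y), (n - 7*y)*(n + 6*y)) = -n + 7*y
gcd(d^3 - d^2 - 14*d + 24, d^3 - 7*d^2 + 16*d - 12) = d^2 - 5*d + 6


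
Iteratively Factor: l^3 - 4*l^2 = (l)*(l^2 - 4*l) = l^2*(l - 4)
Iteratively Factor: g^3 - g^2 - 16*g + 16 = (g - 4)*(g^2 + 3*g - 4) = (g - 4)*(g + 4)*(g - 1)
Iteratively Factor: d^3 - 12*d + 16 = (d + 4)*(d^2 - 4*d + 4) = (d - 2)*(d + 4)*(d - 2)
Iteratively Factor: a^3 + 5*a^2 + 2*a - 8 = (a + 2)*(a^2 + 3*a - 4) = (a + 2)*(a + 4)*(a - 1)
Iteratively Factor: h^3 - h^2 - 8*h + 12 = (h + 3)*(h^2 - 4*h + 4) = (h - 2)*(h + 3)*(h - 2)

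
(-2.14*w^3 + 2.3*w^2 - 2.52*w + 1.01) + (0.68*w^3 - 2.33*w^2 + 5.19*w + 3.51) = -1.46*w^3 - 0.0300000000000002*w^2 + 2.67*w + 4.52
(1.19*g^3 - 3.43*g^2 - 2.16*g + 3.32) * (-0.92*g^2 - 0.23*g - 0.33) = -1.0948*g^5 + 2.8819*g^4 + 2.3834*g^3 - 1.4257*g^2 - 0.0507999999999998*g - 1.0956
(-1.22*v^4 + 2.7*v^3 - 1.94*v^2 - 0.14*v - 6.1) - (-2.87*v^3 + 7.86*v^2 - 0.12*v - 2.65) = -1.22*v^4 + 5.57*v^3 - 9.8*v^2 - 0.02*v - 3.45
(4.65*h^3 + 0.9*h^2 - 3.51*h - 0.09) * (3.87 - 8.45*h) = -39.2925*h^4 + 10.3905*h^3 + 33.1425*h^2 - 12.8232*h - 0.3483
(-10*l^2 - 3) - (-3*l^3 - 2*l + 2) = 3*l^3 - 10*l^2 + 2*l - 5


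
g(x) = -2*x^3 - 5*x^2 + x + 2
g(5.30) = -430.90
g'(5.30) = -220.54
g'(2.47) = -60.31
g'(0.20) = -1.24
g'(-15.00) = -1199.00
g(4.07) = -211.59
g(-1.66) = -4.29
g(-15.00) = 5612.00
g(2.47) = -56.17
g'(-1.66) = 1.07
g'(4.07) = -139.09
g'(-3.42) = -34.98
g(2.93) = -88.30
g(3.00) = -94.00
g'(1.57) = -29.49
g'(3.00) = -83.00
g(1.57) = -16.49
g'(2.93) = -79.81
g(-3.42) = 20.10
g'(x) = -6*x^2 - 10*x + 1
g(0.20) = 1.98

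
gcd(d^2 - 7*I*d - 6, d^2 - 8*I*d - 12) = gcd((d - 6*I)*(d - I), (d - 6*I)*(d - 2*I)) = d - 6*I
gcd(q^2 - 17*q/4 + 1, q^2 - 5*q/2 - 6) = q - 4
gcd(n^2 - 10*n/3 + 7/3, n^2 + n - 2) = n - 1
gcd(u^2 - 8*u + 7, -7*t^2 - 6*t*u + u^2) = 1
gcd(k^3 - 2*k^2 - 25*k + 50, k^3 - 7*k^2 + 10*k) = k^2 - 7*k + 10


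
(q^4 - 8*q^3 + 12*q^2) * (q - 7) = q^5 - 15*q^4 + 68*q^3 - 84*q^2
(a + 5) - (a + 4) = 1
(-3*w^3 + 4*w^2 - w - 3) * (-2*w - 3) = 6*w^4 + w^3 - 10*w^2 + 9*w + 9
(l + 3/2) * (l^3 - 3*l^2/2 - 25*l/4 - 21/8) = l^4 - 17*l^2/2 - 12*l - 63/16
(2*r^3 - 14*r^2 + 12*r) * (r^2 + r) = 2*r^5 - 12*r^4 - 2*r^3 + 12*r^2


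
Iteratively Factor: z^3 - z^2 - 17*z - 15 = (z + 3)*(z^2 - 4*z - 5) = (z + 1)*(z + 3)*(z - 5)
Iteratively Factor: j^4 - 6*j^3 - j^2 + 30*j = (j + 2)*(j^3 - 8*j^2 + 15*j) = (j - 3)*(j + 2)*(j^2 - 5*j) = (j - 5)*(j - 3)*(j + 2)*(j)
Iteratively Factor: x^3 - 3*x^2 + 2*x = (x)*(x^2 - 3*x + 2) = x*(x - 1)*(x - 2)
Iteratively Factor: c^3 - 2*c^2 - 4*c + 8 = (c + 2)*(c^2 - 4*c + 4) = (c - 2)*(c + 2)*(c - 2)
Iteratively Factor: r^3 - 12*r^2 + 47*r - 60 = (r - 5)*(r^2 - 7*r + 12) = (r - 5)*(r - 3)*(r - 4)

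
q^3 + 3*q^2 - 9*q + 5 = (q - 1)^2*(q + 5)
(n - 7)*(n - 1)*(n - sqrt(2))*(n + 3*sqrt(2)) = n^4 - 8*n^3 + 2*sqrt(2)*n^3 - 16*sqrt(2)*n^2 + n^2 + 14*sqrt(2)*n + 48*n - 42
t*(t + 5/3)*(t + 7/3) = t^3 + 4*t^2 + 35*t/9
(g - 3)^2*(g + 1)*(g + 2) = g^4 - 3*g^3 - 7*g^2 + 15*g + 18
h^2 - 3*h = h*(h - 3)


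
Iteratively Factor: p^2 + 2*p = (p)*(p + 2)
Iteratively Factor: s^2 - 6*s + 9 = (s - 3)*(s - 3)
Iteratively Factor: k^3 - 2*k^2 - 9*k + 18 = (k + 3)*(k^2 - 5*k + 6) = (k - 3)*(k + 3)*(k - 2)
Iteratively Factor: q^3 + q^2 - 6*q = (q + 3)*(q^2 - 2*q) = (q - 2)*(q + 3)*(q)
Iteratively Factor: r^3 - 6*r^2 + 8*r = (r - 4)*(r^2 - 2*r) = r*(r - 4)*(r - 2)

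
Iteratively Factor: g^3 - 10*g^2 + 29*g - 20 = (g - 5)*(g^2 - 5*g + 4) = (g - 5)*(g - 4)*(g - 1)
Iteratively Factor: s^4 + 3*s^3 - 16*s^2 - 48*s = (s)*(s^3 + 3*s^2 - 16*s - 48) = s*(s + 4)*(s^2 - s - 12) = s*(s + 3)*(s + 4)*(s - 4)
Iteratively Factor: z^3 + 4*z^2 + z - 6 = (z - 1)*(z^2 + 5*z + 6) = (z - 1)*(z + 2)*(z + 3)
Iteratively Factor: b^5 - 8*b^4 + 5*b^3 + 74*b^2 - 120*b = (b + 3)*(b^4 - 11*b^3 + 38*b^2 - 40*b) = b*(b + 3)*(b^3 - 11*b^2 + 38*b - 40) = b*(b - 5)*(b + 3)*(b^2 - 6*b + 8) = b*(b - 5)*(b - 2)*(b + 3)*(b - 4)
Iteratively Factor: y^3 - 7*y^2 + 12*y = (y - 3)*(y^2 - 4*y) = (y - 4)*(y - 3)*(y)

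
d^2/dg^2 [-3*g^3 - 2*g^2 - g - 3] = -18*g - 4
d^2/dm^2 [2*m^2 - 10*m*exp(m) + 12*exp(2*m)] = -10*m*exp(m) + 48*exp(2*m) - 20*exp(m) + 4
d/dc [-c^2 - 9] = -2*c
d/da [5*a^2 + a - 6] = 10*a + 1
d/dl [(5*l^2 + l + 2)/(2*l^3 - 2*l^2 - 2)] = (-l*(3*l - 2)*(5*l^2 + l + 2) + (-10*l - 1)*(-l^3 + l^2 + 1))/(2*(-l^3 + l^2 + 1)^2)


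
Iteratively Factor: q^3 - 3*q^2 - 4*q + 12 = (q - 2)*(q^2 - q - 6) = (q - 3)*(q - 2)*(q + 2)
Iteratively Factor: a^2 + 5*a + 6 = (a + 3)*(a + 2)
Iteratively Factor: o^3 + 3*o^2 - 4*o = (o)*(o^2 + 3*o - 4) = o*(o - 1)*(o + 4)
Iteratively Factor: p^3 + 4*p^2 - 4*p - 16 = (p - 2)*(p^2 + 6*p + 8) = (p - 2)*(p + 4)*(p + 2)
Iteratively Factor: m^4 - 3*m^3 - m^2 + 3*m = (m + 1)*(m^3 - 4*m^2 + 3*m) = m*(m + 1)*(m^2 - 4*m + 3) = m*(m - 1)*(m + 1)*(m - 3)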